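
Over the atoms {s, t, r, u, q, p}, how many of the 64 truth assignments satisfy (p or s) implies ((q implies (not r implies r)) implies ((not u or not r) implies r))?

52

Initial set: {((p or s) implies ((q implies (not r implies r)) implies ((not u or not r) implies r)))}.
((p or s) implies ((q implies (not r implies r)) implies ((not u or not r) implies r))): β-rule — branch into not (p or s)  //  ((q implies (not r implies r)) implies ((not u or not r) implies r)).
  branch 1 (add not (p or s)):
    not (p or s): α-rule — add not p, not s.
    ○ open, literals {p=false, s=false}.
  branch 2 (add ((q implies (not r implies r)) implies ((not u or not r) implies r))):
    ((q implies (not r implies r)) implies ((not u or not r) implies r)): β-rule — branch into not (q implies (not r implies r))  //  ((not u or not r) implies r).
      branch 2.1 (add not (q implies (not r implies r))):
        not (q implies (not r implies r)): α-rule — add q, not (not r implies r).
        not (not r implies r): α-rule — add not r, not r.
        ○ open, literals {q=true, r=false}.
      branch 2.2 (add ((not u or not r) implies r)):
        ((not u or not r) implies r): β-rule — branch into not (not u or not r)  //  r.
          branch 2.2.1 (add not (not u or not r)):
            not (not u or not r): α-rule — add not not u, not not r.
            ○ open, literals {r=true, u=true}.
          branch 2.2.2 (add r):
            ○ open, literals {r=true}.
0 branches closed, 4 open.
Each open branch fixes some atoms; the unmentioned ones are free. Counting distinct full assignments: branch {p=false, s=false} (t, r, u, q) contributes 16 new; branch {q=true, r=false} (s, t, u, p) contributes 12 new; branch {r=true, u=true} (s, t, q, p) contributes 12 new; branch {r=true} (s, t, u, q, p) contributes 12 new. Total: 52.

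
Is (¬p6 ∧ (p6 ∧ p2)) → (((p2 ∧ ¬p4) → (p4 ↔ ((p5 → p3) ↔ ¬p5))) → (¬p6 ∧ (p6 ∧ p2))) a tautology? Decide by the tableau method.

Assume the negation and expand:
Initial set: {¬((¬p6 ∧ (p6 ∧ p2)) → (((p2 ∧ ¬p4) → (p4 ↔ ((p5 → p3) ↔ ¬p5))) → (¬p6 ∧ (p6 ∧ p2))))}.
¬((¬p6 ∧ (p6 ∧ p2)) → (((p2 ∧ ¬p4) → (p4 ↔ ((p5 → p3) ↔ ¬p5))) → (¬p6 ∧ (p6 ∧ p2)))): α-rule — add (¬p6 ∧ (p6 ∧ p2)), ¬(((p2 ∧ ¬p4) → (p4 ↔ ((p5 → p3) ↔ ¬p5))) → (¬p6 ∧ (p6 ∧ p2))).
(¬p6 ∧ (p6 ∧ p2)): α-rule — add ¬p6, (p6 ∧ p2).
¬(((p2 ∧ ¬p4) → (p4 ↔ ((p5 → p3) ↔ ¬p5))) → (¬p6 ∧ (p6 ∧ p2))): α-rule — add ((p2 ∧ ¬p4) → (p4 ↔ ((p5 → p3) ↔ ¬p5))), ¬(¬p6 ∧ (p6 ∧ p2)).
(p6 ∧ p2): α-rule — add p6, p2.
× closes — contains both p6 and ¬p6.
All 1 branch closes.
Every branch closed, so the negation is unsatisfiable and the formula is valid.

Valid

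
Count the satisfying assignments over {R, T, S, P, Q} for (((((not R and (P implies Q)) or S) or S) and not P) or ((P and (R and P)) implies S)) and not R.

16

Initial set: {((((((not R and (P implies Q)) or S) or S) and not P) or ((P and (R and P)) implies S)) and not R)}.
((((((not R and (P implies Q)) or S) or S) and not P) or ((P and (R and P)) implies S)) and not R): α-rule — add (((((not R and (P implies Q)) or S) or S) and not P) or ((P and (R and P)) implies S)), not R.
(((((not R and (P implies Q)) or S) or S) and not P) or ((P and (R and P)) implies S)): β-rule — branch into ((((not R and (P implies Q)) or S) or S) and not P)  //  ((P and (R and P)) implies S).
  branch 1 (add ((((not R and (P implies Q)) or S) or S) and not P)):
    ((((not R and (P implies Q)) or S) or S) and not P): α-rule — add (((not R and (P implies Q)) or S) or S), not P.
    (((not R and (P implies Q)) or S) or S): β-rule — branch into ((not R and (P implies Q)) or S)  //  S.
      branch 1.1 (add ((not R and (P implies Q)) or S)):
        ((not R and (P implies Q)) or S): β-rule — branch into (not R and (P implies Q))  //  S.
          branch 1.1.1 (add (not R and (P implies Q))):
            (not R and (P implies Q)): α-rule — add not R, (P implies Q).
            (P implies Q): β-rule — branch into not P  //  Q.
              branch 1.1.1.1 (add not P):
                ○ open, literals {P=0, R=0}.
              branch 1.1.1.2 (add Q):
                ○ open, literals {P=0, Q=1, R=0}.
          branch 1.1.2 (add S):
            ○ open, literals {P=0, R=0, S=1}.
      branch 1.2 (add S):
        ○ open, literals {P=0, R=0, S=1}.
  branch 2 (add ((P and (R and P)) implies S)):
    ((P and (R and P)) implies S): β-rule — branch into not (P and (R and P))  //  S.
      branch 2.1 (add not (P and (R and P))):
        not (P and (R and P)): β-rule — branch into not P  //  not (R and P).
          branch 2.1.1 (add not P):
            ○ open, literals {P=0, R=0}.
          branch 2.1.2 (add not (R and P)):
            not (R and P): β-rule — branch into not R  //  not P.
              branch 2.1.2.1 (add not R):
                ○ open, literals {R=0}.
              branch 2.1.2.2 (add not P):
                ○ open, literals {P=0, R=0}.
      branch 2.2 (add S):
        ○ open, literals {R=0, S=1}.
0 branches closed, 8 open.
Each open branch fixes some atoms; the unmentioned ones are free. Counting distinct full assignments: branch {P=0, R=0} (T, S, Q) contributes 8 new; branch {P=0, Q=1, R=0} (T, S) contributes 0 new; branch {P=0, R=0, S=1} (T, Q) contributes 0 new; branch {P=0, R=0, S=1} (T, Q) contributes 0 new; branch {P=0, R=0} (T, S, Q) contributes 0 new; branch {R=0} (T, S, P, Q) contributes 8 new; branch {P=0, R=0} (T, S, Q) contributes 0 new; branch {R=0, S=1} (T, P, Q) contributes 0 new. Total: 16.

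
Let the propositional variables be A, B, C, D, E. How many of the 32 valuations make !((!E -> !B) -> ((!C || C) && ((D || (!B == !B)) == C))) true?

12

Initial set: {!((!E -> !B) -> ((!C || C) && ((D || (!B == !B)) == C)))}.
!((!E -> !B) -> ((!C || C) && ((D || (!B == !B)) == C))): α-rule — add (!E -> !B), !((!C || C) && ((D || (!B == !B)) == C)).
(!E -> !B): β-rule — branch into !!E  //  !B.
  branch 1 (add !!E):
    !((!C || C) && ((D || (!B == !B)) == C)): β-rule — branch into !(!C || C)  //  !((D || (!B == !B)) == C).
      branch 1.1 (add !(!C || C)):
        !(!C || C): α-rule — add !!C, !C.
        × closes — contains both C and !C.
      branch 1.2 (add !((D || (!B == !B)) == C)):
        !((D || (!B == !B)) == C): β-rule — branch into (D || (!B == !B)), !C  //  !(D || (!B == !B)), C.
          branch 1.2.1 (add (D || (!B == !B)), !C):
            (D || (!B == !B)): β-rule — branch into D  //  (!B == !B).
              branch 1.2.1.1 (add D):
                ○ open, literals {C=false, D=true, E=true}.
              branch 1.2.1.2 (add (!B == !B)):
                (!B == !B): β-rule — branch into !B, !B  //  !!B, !!B.
                  branch 1.2.1.2.1 (add !B, !B):
                    ○ open, literals {B=false, C=false, E=true}.
                  branch 1.2.1.2.2 (add !!B, !!B):
                    ○ open, literals {B=true, C=false, E=true}.
          branch 1.2.2 (add !(D || (!B == !B)), C):
            !(D || (!B == !B)): α-rule — add !D, !(!B == !B).
            !(!B == !B): β-rule — branch into !B, !!B  //  !!B, !B.
              branch 1.2.2.1 (add !B, !!B):
                × closes — contains both B and !B.
              branch 1.2.2.2 (add !!B, !B):
                × closes — contains both B and !B.
  branch 2 (add !B):
    !((!C || C) && ((D || (!B == !B)) == C)): β-rule — branch into !(!C || C)  //  !((D || (!B == !B)) == C).
      branch 2.1 (add !(!C || C)):
        !(!C || C): α-rule — add !!C, !C.
        × closes — contains both C and !C.
      branch 2.2 (add !((D || (!B == !B)) == C)):
        !((D || (!B == !B)) == C): β-rule — branch into (D || (!B == !B)), !C  //  !(D || (!B == !B)), C.
          branch 2.2.1 (add (D || (!B == !B)), !C):
            (D || (!B == !B)): β-rule — branch into D  //  (!B == !B).
              branch 2.2.1.1 (add D):
                ○ open, literals {B=false, C=false, D=true}.
              branch 2.2.1.2 (add (!B == !B)):
                (!B == !B): β-rule — branch into !B, !B  //  !!B, !!B.
                  branch 2.2.1.2.1 (add !B, !B):
                    ○ open, literals {B=false, C=false}.
                  branch 2.2.1.2.2 (add !!B, !!B):
                    × closes — contains both B and !B.
          branch 2.2.2 (add !(D || (!B == !B)), C):
            !(D || (!B == !B)): α-rule — add !D, !(!B == !B).
            !(!B == !B): β-rule — branch into !B, !!B  //  !!B, !B.
              branch 2.2.2.1 (add !B, !!B):
                × closes — contains both B and !B.
              branch 2.2.2.2 (add !!B, !B):
                × closes — contains both B and !B.
7 branches closed, 5 open.
Each open branch fixes some atoms; the unmentioned ones are free. Counting distinct full assignments: branch {C=false, D=true, E=true} (A, B) contributes 4 new; branch {B=false, C=false, E=true} (A, D) contributes 2 new; branch {B=true, C=false, E=true} (A, D) contributes 2 new; branch {B=false, C=false, D=true} (A, E) contributes 2 new; branch {B=false, C=false} (A, D, E) contributes 2 new. Total: 12.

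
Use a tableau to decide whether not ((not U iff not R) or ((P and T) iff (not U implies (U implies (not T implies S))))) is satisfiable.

Satisfiable

Initial set: {T not ((not U iff not R) or ((P and T) iff (not U implies (U implies (not T implies S)))))}.
T not ((not U iff not R) or ((P and T) iff (not U implies (U implies (not T implies S))))): α-rule — add F (not U iff not R), F ((P and T) iff (not U implies (U implies (not T implies S)))).
F (not U iff not R): β-rule — branch into T not U, F not R  //  F not U, T not R.
  branch 1 (add T not U, F not R):
    F ((P and T) iff (not U implies (U implies (not T implies S)))): β-rule — branch into T (P and T), F (not U implies (U implies (not T implies S)))  //  F (P and T), T (not U implies (U implies (not T implies S))).
      branch 1.1 (add T (P and T), F (not U implies (U implies (not T implies S)))):
        T (P and T): α-rule — add T P, T T.
        F (not U implies (U implies (not T implies S))): α-rule — add T not U, F (U implies (not T implies S)).
        F (U implies (not T implies S)): α-rule — add T U, F (not T implies S).
        × closes — contains both U and not U.
      branch 1.2 (add F (P and T), T (not U implies (U implies (not T implies S)))):
        F (P and T): β-rule — branch into F P  //  F T.
          branch 1.2.1 (add F P):
            T (not U implies (U implies (not T implies S))): β-rule — branch into F not U  //  T (U implies (not T implies S)).
              branch 1.2.1.1 (add F not U):
                × closes — contains both U and not U.
              branch 1.2.1.2 (add T (U implies (not T implies S))):
                T (U implies (not T implies S)): β-rule — branch into F U  //  T (not T implies S).
                  branch 1.2.1.2.1 (add F U):
                    ○ open, literals {P=0, R=1, U=0}.
                  branch 1.2.1.2.2 (add T (not T implies S)):
                    T (not T implies S): β-rule — branch into F not T  //  T S.
                      branch 1.2.1.2.2.1 (add F not T):
                        ○ open, literals {P=0, R=1, T=1, U=0}.
                      branch 1.2.1.2.2.2 (add T S):
                        ○ open, literals {P=0, R=1, S=1, U=0}.
          branch 1.2.2 (add F T):
            T (not U implies (U implies (not T implies S))): β-rule — branch into F not U  //  T (U implies (not T implies S)).
              branch 1.2.2.1 (add F not U):
                × closes — contains both U and not U.
              branch 1.2.2.2 (add T (U implies (not T implies S))):
                T (U implies (not T implies S)): β-rule — branch into F U  //  T (not T implies S).
                  branch 1.2.2.2.1 (add F U):
                    ○ open, literals {R=1, T=0, U=0}.
                  branch 1.2.2.2.2 (add T (not T implies S)):
                    T (not T implies S): β-rule — branch into F not T  //  T S.
                      branch 1.2.2.2.2.1 (add F not T):
                        × closes — contains both T and not T.
                      branch 1.2.2.2.2.2 (add T S):
                        ○ open, literals {R=1, S=1, T=0, U=0}.
  branch 2 (add F not U, T not R):
    F ((P and T) iff (not U implies (U implies (not T implies S)))): β-rule — branch into T (P and T), F (not U implies (U implies (not T implies S)))  //  F (P and T), T (not U implies (U implies (not T implies S))).
      branch 2.1 (add T (P and T), F (not U implies (U implies (not T implies S)))):
        T (P and T): α-rule — add T P, T T.
        F (not U implies (U implies (not T implies S))): α-rule — add T not U, F (U implies (not T implies S)).
        × closes — contains both U and not U.
      branch 2.2 (add F (P and T), T (not U implies (U implies (not T implies S)))):
        F (P and T): β-rule — branch into F P  //  F T.
          branch 2.2.1 (add F P):
            T (not U implies (U implies (not T implies S))): β-rule — branch into F not U  //  T (U implies (not T implies S)).
              branch 2.2.1.1 (add F not U):
                ○ open, literals {P=0, R=0, U=1}.
              branch 2.2.1.2 (add T (U implies (not T implies S))):
                T (U implies (not T implies S)): β-rule — branch into F U  //  T (not T implies S).
                  branch 2.2.1.2.1 (add F U):
                    × closes — contains both U and not U.
                  branch 2.2.1.2.2 (add T (not T implies S)):
                    T (not T implies S): β-rule — branch into F not T  //  T S.
                      branch 2.2.1.2.2.1 (add F not T):
                        ○ open, literals {P=0, R=0, T=1, U=1}.
                      branch 2.2.1.2.2.2 (add T S):
                        ○ open, literals {P=0, R=0, S=1, U=1}.
          branch 2.2.2 (add F T):
            T (not U implies (U implies (not T implies S))): β-rule — branch into F not U  //  T (U implies (not T implies S)).
              branch 2.2.2.1 (add F not U):
                ○ open, literals {R=0, T=0, U=1}.
              branch 2.2.2.2 (add T (U implies (not T implies S))):
                T (U implies (not T implies S)): β-rule — branch into F U  //  T (not T implies S).
                  branch 2.2.2.2.1 (add F U):
                    × closes — contains both U and not U.
                  branch 2.2.2.2.2 (add T (not T implies S)):
                    T (not T implies S): β-rule — branch into F not T  //  T S.
                      branch 2.2.2.2.2.1 (add F not T):
                        × closes — contains both T and not T.
                      branch 2.2.2.2.2.2 (add T S):
                        ○ open, literals {R=0, S=1, T=0, U=1}.
8 branches closed, 10 open.
An open branch gives a satisfying assignment: P=0, R=1, U=0.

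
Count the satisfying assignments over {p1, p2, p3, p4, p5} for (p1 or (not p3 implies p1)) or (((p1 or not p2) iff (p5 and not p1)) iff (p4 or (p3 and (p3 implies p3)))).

Initial set: {((p1 or (not p3 implies p1)) or (((p1 or not p2) iff (p5 and not p1)) iff (p4 or (p3 and (p3 implies p3)))))}.
((p1 or (not p3 implies p1)) or (((p1 or not p2) iff (p5 and not p1)) iff (p4 or (p3 and (p3 implies p3))))): β-rule — branch into (p1 or (not p3 implies p1))  //  (((p1 or not p2) iff (p5 and not p1)) iff (p4 or (p3 and (p3 implies p3)))).
  branch 1 (add (p1 or (not p3 implies p1))):
    (p1 or (not p3 implies p1)): β-rule — branch into p1  //  (not p3 implies p1).
      branch 1.1 (add p1):
        ○ open, literals {p1=true}.
      branch 1.2 (add (not p3 implies p1)):
        (not p3 implies p1): β-rule — branch into not not p3  //  p1.
          branch 1.2.1 (add not not p3):
            ○ open, literals {p3=true}.
          branch 1.2.2 (add p1):
            ○ open, literals {p1=true}.
  branch 2 (add (((p1 or not p2) iff (p5 and not p1)) iff (p4 or (p3 and (p3 implies p3))))):
    (((p1 or not p2) iff (p5 and not p1)) iff (p4 or (p3 and (p3 implies p3)))): β-rule — branch into ((p1 or not p2) iff (p5 and not p1)), (p4 or (p3 and (p3 implies p3)))  //  not ((p1 or not p2) iff (p5 and not p1)), not (p4 or (p3 and (p3 implies p3))).
      branch 2.1 (add ((p1 or not p2) iff (p5 and not p1)), (p4 or (p3 and (p3 implies p3)))):
        ((p1 or not p2) iff (p5 and not p1)): β-rule — branch into (p1 or not p2), (p5 and not p1)  //  not (p1 or not p2), not (p5 and not p1).
          branch 2.1.1 (add (p1 or not p2), (p5 and not p1)):
            (p5 and not p1): α-rule — add p5, not p1.
            (p4 or (p3 and (p3 implies p3))): β-rule — branch into p4  //  (p3 and (p3 implies p3)).
              branch 2.1.1.1 (add p4):
                (p1 or not p2): β-rule — branch into p1  //  not p2.
                  branch 2.1.1.1.1 (add p1):
                    × closes — contains both p1 and not p1.
                  branch 2.1.1.1.2 (add not p2):
                    ○ open, literals {p1=false, p2=false, p4=true, p5=true}.
              branch 2.1.1.2 (add (p3 and (p3 implies p3))):
                (p3 and (p3 implies p3)): α-rule — add p3, (p3 implies p3).
                (p1 or not p2): β-rule — branch into p1  //  not p2.
                  branch 2.1.1.2.1 (add p1):
                    × closes — contains both p1 and not p1.
                  branch 2.1.1.2.2 (add not p2):
                    (p3 implies p3): β-rule — branch into not p3  //  p3.
                      branch 2.1.1.2.2.1 (add not p3):
                        × closes — contains both p3 and not p3.
                      branch 2.1.1.2.2.2 (add p3):
                        ○ open, literals {p1=false, p2=false, p3=true, p5=true}.
          branch 2.1.2 (add not (p1 or not p2), not (p5 and not p1)):
            not (p1 or not p2): α-rule — add not p1, not not p2.
            (p4 or (p3 and (p3 implies p3))): β-rule — branch into p4  //  (p3 and (p3 implies p3)).
              branch 2.1.2.1 (add p4):
                not (p5 and not p1): β-rule — branch into not p5  //  not not p1.
                  branch 2.1.2.1.1 (add not p5):
                    ○ open, literals {p1=false, p2=true, p4=true, p5=false}.
                  branch 2.1.2.1.2 (add not not p1):
                    × closes — contains both p1 and not p1.
              branch 2.1.2.2 (add (p3 and (p3 implies p3))):
                (p3 and (p3 implies p3)): α-rule — add p3, (p3 implies p3).
                not (p5 and not p1): β-rule — branch into not p5  //  not not p1.
                  branch 2.1.2.2.1 (add not p5):
                    (p3 implies p3): β-rule — branch into not p3  //  p3.
                      branch 2.1.2.2.1.1 (add not p3):
                        × closes — contains both p3 and not p3.
                      branch 2.1.2.2.1.2 (add p3):
                        ○ open, literals {p1=false, p2=true, p3=true, p5=false}.
                  branch 2.1.2.2.2 (add not not p1):
                    × closes — contains both p1 and not p1.
      branch 2.2 (add not ((p1 or not p2) iff (p5 and not p1)), not (p4 or (p3 and (p3 implies p3)))):
        not (p4 or (p3 and (p3 implies p3))): α-rule — add not p4, not (p3 and (p3 implies p3)).
        not ((p1 or not p2) iff (p5 and not p1)): β-rule — branch into (p1 or not p2), not (p5 and not p1)  //  not (p1 or not p2), (p5 and not p1).
          branch 2.2.1 (add (p1 or not p2), not (p5 and not p1)):
            not (p3 and (p3 implies p3)): β-rule — branch into not p3  //  not (p3 implies p3).
              branch 2.2.1.1 (add not p3):
                (p1 or not p2): β-rule — branch into p1  //  not p2.
                  branch 2.2.1.1.1 (add p1):
                    not (p5 and not p1): β-rule — branch into not p5  //  not not p1.
                      branch 2.2.1.1.1.1 (add not p5):
                        ○ open, literals {p1=true, p3=false, p4=false, p5=false}.
                      branch 2.2.1.1.1.2 (add not not p1):
                        ○ open, literals {p1=true, p3=false, p4=false}.
                  branch 2.2.1.1.2 (add not p2):
                    not (p5 and not p1): β-rule — branch into not p5  //  not not p1.
                      branch 2.2.1.1.2.1 (add not p5):
                        ○ open, literals {p2=false, p3=false, p4=false, p5=false}.
                      branch 2.2.1.1.2.2 (add not not p1):
                        ○ open, literals {p1=true, p2=false, p3=false, p4=false}.
              branch 2.2.1.2 (add not (p3 implies p3)):
                not (p3 implies p3): α-rule — add p3, not p3.
                × closes — contains both p3 and not p3.
          branch 2.2.2 (add not (p1 or not p2), (p5 and not p1)):
            not (p1 or not p2): α-rule — add not p1, not not p2.
            (p5 and not p1): α-rule — add p5, not p1.
            not (p3 and (p3 implies p3)): β-rule — branch into not p3  //  not (p3 implies p3).
              branch 2.2.2.1 (add not p3):
                ○ open, literals {p1=false, p2=true, p3=false, p4=false, p5=true}.
              branch 2.2.2.2 (add not (p3 implies p3)):
                not (p3 implies p3): α-rule — add p3, not p3.
                × closes — contains both p3 and not p3.
8 branches closed, 12 open.
Each open branch fixes some atoms; the unmentioned ones are free. Counting distinct full assignments: branch {p1=true} (p2, p3, p4, p5) contributes 16 new; branch {p3=true} (p1, p2, p4, p5) contributes 8 new; branch {p1=true} (p2, p3, p4, p5) contributes 0 new; branch {p1=false, p2=false, p4=true, p5=true} (p3) contributes 1 new; branch {p1=false, p2=false, p3=true, p5=true} (p4) contributes 0 new; branch {p1=false, p2=true, p4=true, p5=false} (p3) contributes 1 new; branch {p1=false, p2=true, p3=true, p5=false} (p4) contributes 0 new; branch {p1=true, p3=false, p4=false, p5=false} (p2) contributes 0 new; branch {p1=true, p3=false, p4=false} (p2, p5) contributes 0 new; branch {p2=false, p3=false, p4=false, p5=false} (p1) contributes 1 new; branch {p1=true, p2=false, p3=false, p4=false} (p5) contributes 0 new; branch {p1=false, p2=true, p3=false, p4=false, p5=true} (none free) contributes 1 new. Total: 28.

28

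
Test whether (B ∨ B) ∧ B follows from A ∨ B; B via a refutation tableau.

Yes

Initial set: {T (A ∨ B); T B; F ((B ∨ B) ∧ B)}.
T (A ∨ B): β-rule — branch into T A  //  T B.
  branch 1 (add T A):
    F ((B ∨ B) ∧ B): β-rule — branch into F (B ∨ B)  //  F B.
      branch 1.1 (add F (B ∨ B)):
        F (B ∨ B): α-rule — add F B, F B.
        × closes — contains both B and ¬B.
      branch 1.2 (add F B):
        × closes — contains both B and ¬B.
  branch 2 (add T B):
    F ((B ∨ B) ∧ B): β-rule — branch into F (B ∨ B)  //  F B.
      branch 2.1 (add F (B ∨ B)):
        F (B ∨ B): α-rule — add F B, F B.
        × closes — contains both B and ¬B.
      branch 2.2 (add F B):
        × closes — contains both B and ¬B.
All 4 branches close.
Every branch closed, so the premises entail the conclusion.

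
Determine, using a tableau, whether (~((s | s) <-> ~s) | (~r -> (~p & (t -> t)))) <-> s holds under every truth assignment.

Not valid

Assume the negation and expand:
Initial set: {F ((~((s | s) <-> ~s) | (~r -> (~p & (t -> t)))) <-> s)}.
F ((~((s | s) <-> ~s) | (~r -> (~p & (t -> t)))) <-> s): β-rule — branch into T (~((s | s) <-> ~s) | (~r -> (~p & (t -> t)))), F s  //  F (~((s | s) <-> ~s) | (~r -> (~p & (t -> t)))), T s.
  branch 1 (add T (~((s | s) <-> ~s) | (~r -> (~p & (t -> t)))), F s):
    T (~((s | s) <-> ~s) | (~r -> (~p & (t -> t)))): β-rule — branch into T ~((s | s) <-> ~s)  //  T (~r -> (~p & (t -> t))).
      branch 1.1 (add T ~((s | s) <-> ~s)):
        T ~((s | s) <-> ~s): β-rule — branch into T (s | s), F ~s  //  F (s | s), T ~s.
          branch 1.1.1 (add T (s | s), F ~s):
            × closes — contains both s and ~s.
          branch 1.1.2 (add F (s | s), T ~s):
            F (s | s): α-rule — add F s, F s.
            ○ open, literals {s=false}.
      branch 1.2 (add T (~r -> (~p & (t -> t)))):
        T (~r -> (~p & (t -> t))): β-rule — branch into F ~r  //  T (~p & (t -> t)).
          branch 1.2.1 (add F ~r):
            ○ open, literals {r=true, s=false}.
          branch 1.2.2 (add T (~p & (t -> t))):
            T (~p & (t -> t)): α-rule — add T ~p, T (t -> t).
            T (t -> t): β-rule — branch into F t  //  T t.
              branch 1.2.2.1 (add F t):
                ○ open, literals {p=false, s=false, t=false}.
              branch 1.2.2.2 (add T t):
                ○ open, literals {p=false, s=false, t=true}.
  branch 2 (add F (~((s | s) <-> ~s) | (~r -> (~p & (t -> t)))), T s):
    F (~((s | s) <-> ~s) | (~r -> (~p & (t -> t)))): α-rule — add F ~((s | s) <-> ~s), F (~r -> (~p & (t -> t))).
    F (~r -> (~p & (t -> t))): α-rule — add T ~r, F (~p & (t -> t)).
    F ~((s | s) <-> ~s): β-rule — branch into T (s | s), T ~s  //  F (s | s), F ~s.
      branch 2.1 (add T (s | s), T ~s):
        × closes — contains both s and ~s.
      branch 2.2 (add F (s | s), F ~s):
        F (s | s): α-rule — add F s, F s.
        × closes — contains both s and ~s.
3 branches closed, 4 open.
An open branch gives a countermodel: s=false (unmentioned atoms arbitrary); under it the original formula is false.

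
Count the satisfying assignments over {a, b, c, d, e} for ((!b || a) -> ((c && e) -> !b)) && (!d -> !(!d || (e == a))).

15

Initial set: {T (((!b || a) -> ((c && e) -> !b)) && (!d -> !(!d || (e == a))))}.
T (((!b || a) -> ((c && e) -> !b)) && (!d -> !(!d || (e == a)))): α-rule — add T ((!b || a) -> ((c && e) -> !b)), T (!d -> !(!d || (e == a))).
T ((!b || a) -> ((c && e) -> !b)): β-rule — branch into F (!b || a)  //  T ((c && e) -> !b).
  branch 1 (add F (!b || a)):
    F (!b || a): α-rule — add F !b, F a.
    T (!d -> !(!d || (e == a))): β-rule — branch into F !d  //  T !(!d || (e == a)).
      branch 1.1 (add F !d):
        ○ open, literals {a=0, b=1, d=1}.
      branch 1.2 (add T !(!d || (e == a))):
        T !(!d || (e == a)): α-rule — add F !d, F (e == a).
        F (e == a): β-rule — branch into T e, F a  //  F e, T a.
          branch 1.2.1 (add T e, F a):
            ○ open, literals {a=0, b=1, d=1, e=1}.
          branch 1.2.2 (add F e, T a):
            × closes — contains both a and !a.
  branch 2 (add T ((c && e) -> !b)):
    T (!d -> !(!d || (e == a))): β-rule — branch into F !d  //  T !(!d || (e == a)).
      branch 2.1 (add F !d):
        T ((c && e) -> !b): β-rule — branch into F (c && e)  //  T !b.
          branch 2.1.1 (add F (c && e)):
            F (c && e): β-rule — branch into F c  //  F e.
              branch 2.1.1.1 (add F c):
                ○ open, literals {c=0, d=1}.
              branch 2.1.1.2 (add F e):
                ○ open, literals {d=1, e=0}.
          branch 2.1.2 (add T !b):
            ○ open, literals {b=0, d=1}.
      branch 2.2 (add T !(!d || (e == a))):
        T !(!d || (e == a)): α-rule — add F !d, F (e == a).
        T ((c && e) -> !b): β-rule — branch into F (c && e)  //  T !b.
          branch 2.2.1 (add F (c && e)):
            F (e == a): β-rule — branch into T e, F a  //  F e, T a.
              branch 2.2.1.1 (add T e, F a):
                F (c && e): β-rule — branch into F c  //  F e.
                  branch 2.2.1.1.1 (add F c):
                    ○ open, literals {a=0, c=0, d=1, e=1}.
                  branch 2.2.1.1.2 (add F e):
                    × closes — contains both e and !e.
              branch 2.2.1.2 (add F e, T a):
                F (c && e): β-rule — branch into F c  //  F e.
                  branch 2.2.1.2.1 (add F c):
                    ○ open, literals {a=1, c=0, d=1, e=0}.
                  branch 2.2.1.2.2 (add F e):
                    ○ open, literals {a=1, d=1, e=0}.
          branch 2.2.2 (add T !b):
            F (e == a): β-rule — branch into T e, F a  //  F e, T a.
              branch 2.2.2.1 (add T e, F a):
                ○ open, literals {a=0, b=0, d=1, e=1}.
              branch 2.2.2.2 (add F e, T a):
                ○ open, literals {a=1, b=0, d=1, e=0}.
2 branches closed, 10 open.
Each open branch fixes some atoms; the unmentioned ones are free. Counting distinct full assignments: branch {a=0, b=1, d=1} (c, e) contributes 4 new; branch {a=0, b=1, d=1, e=1} (c) contributes 0 new; branch {c=0, d=1} (a, b, e) contributes 6 new; branch {d=1, e=0} (a, b, c) contributes 3 new; branch {b=0, d=1} (a, c, e) contributes 2 new; branch {a=0, c=0, d=1, e=1} (b) contributes 0 new; branch {a=1, c=0, d=1, e=0} (b) contributes 0 new; branch {a=1, d=1, e=0} (b, c) contributes 0 new; branch {a=0, b=0, d=1, e=1} (c) contributes 0 new; branch {a=1, b=0, d=1, e=0} (c) contributes 0 new. Total: 15.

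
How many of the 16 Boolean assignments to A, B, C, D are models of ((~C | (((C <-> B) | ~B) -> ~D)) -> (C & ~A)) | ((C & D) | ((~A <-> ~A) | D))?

16

Initial set: {(((~C | (((C <-> B) | ~B) -> ~D)) -> (C & ~A)) | ((C & D) | ((~A <-> ~A) | D)))}.
(((~C | (((C <-> B) | ~B) -> ~D)) -> (C & ~A)) | ((C & D) | ((~A <-> ~A) | D))): β-rule — branch into ((~C | (((C <-> B) | ~B) -> ~D)) -> (C & ~A))  //  ((C & D) | ((~A <-> ~A) | D)).
  branch 1 (add ((~C | (((C <-> B) | ~B) -> ~D)) -> (C & ~A))):
    ((~C | (((C <-> B) | ~B) -> ~D)) -> (C & ~A)): β-rule — branch into ~(~C | (((C <-> B) | ~B) -> ~D))  //  (C & ~A).
      branch 1.1 (add ~(~C | (((C <-> B) | ~B) -> ~D))):
        ~(~C | (((C <-> B) | ~B) -> ~D)): α-rule — add ~~C, ~(((C <-> B) | ~B) -> ~D).
        ~(((C <-> B) | ~B) -> ~D): α-rule — add ((C <-> B) | ~B), ~~D.
        ((C <-> B) | ~B): β-rule — branch into (C <-> B)  //  ~B.
          branch 1.1.1 (add (C <-> B)):
            (C <-> B): β-rule — branch into C, B  //  ~C, ~B.
              branch 1.1.1.1 (add C, B):
                ○ open, literals {B=T, C=T, D=T}.
              branch 1.1.1.2 (add ~C, ~B):
                × closes — contains both C and ~C.
          branch 1.1.2 (add ~B):
            ○ open, literals {B=F, C=T, D=T}.
      branch 1.2 (add (C & ~A)):
        (C & ~A): α-rule — add C, ~A.
        ○ open, literals {A=F, C=T}.
  branch 2 (add ((C & D) | ((~A <-> ~A) | D))):
    ((C & D) | ((~A <-> ~A) | D)): β-rule — branch into (C & D)  //  ((~A <-> ~A) | D).
      branch 2.1 (add (C & D)):
        (C & D): α-rule — add C, D.
        ○ open, literals {C=T, D=T}.
      branch 2.2 (add ((~A <-> ~A) | D)):
        ((~A <-> ~A) | D): β-rule — branch into (~A <-> ~A)  //  D.
          branch 2.2.1 (add (~A <-> ~A)):
            (~A <-> ~A): β-rule — branch into ~A, ~A  //  ~~A, ~~A.
              branch 2.2.1.1 (add ~A, ~A):
                ○ open, literals {A=F}.
              branch 2.2.1.2 (add ~~A, ~~A):
                ○ open, literals {A=T}.
          branch 2.2.2 (add D):
            ○ open, literals {D=T}.
1 branch closed, 7 open.
Each open branch fixes some atoms; the unmentioned ones are free. Counting distinct full assignments: branch {B=T, C=T, D=T} (A) contributes 2 new; branch {B=F, C=T, D=T} (A) contributes 2 new; branch {A=F, C=T} (B, D) contributes 2 new; branch {C=T, D=T} (A, B) contributes 0 new; branch {A=F} (B, C, D) contributes 4 new; branch {A=T} (B, C, D) contributes 6 new; branch {D=T} (A, B, C) contributes 0 new. Total: 16.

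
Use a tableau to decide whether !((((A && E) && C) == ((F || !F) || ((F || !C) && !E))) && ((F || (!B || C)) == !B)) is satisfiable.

Satisfiable

Initial set: {T !((((A && E) && C) == ((F || !F) || ((F || !C) && !E))) && ((F || (!B || C)) == !B))}.
T !((((A && E) && C) == ((F || !F) || ((F || !C) && !E))) && ((F || (!B || C)) == !B)): β-rule — branch into F (((A && E) && C) == ((F || !F) || ((F || !C) && !E)))  //  F ((F || (!B || C)) == !B).
  branch 1 (add F (((A && E) && C) == ((F || !F) || ((F || !C) && !E)))):
    F (((A && E) && C) == ((F || !F) || ((F || !C) && !E))): β-rule — branch into T ((A && E) && C), F ((F || !F) || ((F || !C) && !E))  //  F ((A && E) && C), T ((F || !F) || ((F || !C) && !E)).
      branch 1.1 (add T ((A && E) && C), F ((F || !F) || ((F || !C) && !E))):
        T ((A && E) && C): α-rule — add T (A && E), T C.
        F ((F || !F) || ((F || !C) && !E)): α-rule — add F (F || !F), F ((F || !C) && !E).
        T (A && E): α-rule — add T A, T E.
        F (F || !F): α-rule — add F F, F !F.
        × closes — contains both F and !F.
      branch 1.2 (add F ((A && E) && C), T ((F || !F) || ((F || !C) && !E))):
        F ((A && E) && C): β-rule — branch into F (A && E)  //  F C.
          branch 1.2.1 (add F (A && E)):
            T ((F || !F) || ((F || !C) && !E)): β-rule — branch into T (F || !F)  //  T ((F || !C) && !E).
              branch 1.2.1.1 (add T (F || !F)):
                F (A && E): β-rule — branch into F A  //  F E.
                  branch 1.2.1.1.1 (add F A):
                    T (F || !F): β-rule — branch into T F  //  T !F.
                      branch 1.2.1.1.1.1 (add T F):
                        ○ open, literals {A=false, F=true}.
                      branch 1.2.1.1.1.2 (add T !F):
                        ○ open, literals {A=false, F=false}.
                  branch 1.2.1.1.2 (add F E):
                    T (F || !F): β-rule — branch into T F  //  T !F.
                      branch 1.2.1.1.2.1 (add T F):
                        ○ open, literals {E=false, F=true}.
                      branch 1.2.1.1.2.2 (add T !F):
                        ○ open, literals {E=false, F=false}.
              branch 1.2.1.2 (add T ((F || !C) && !E)):
                T ((F || !C) && !E): α-rule — add T (F || !C), T !E.
                F (A && E): β-rule — branch into F A  //  F E.
                  branch 1.2.1.2.1 (add F A):
                    T (F || !C): β-rule — branch into T F  //  T !C.
                      branch 1.2.1.2.1.1 (add T F):
                        ○ open, literals {A=false, E=false, F=true}.
                      branch 1.2.1.2.1.2 (add T !C):
                        ○ open, literals {A=false, C=false, E=false}.
                  branch 1.2.1.2.2 (add F E):
                    T (F || !C): β-rule — branch into T F  //  T !C.
                      branch 1.2.1.2.2.1 (add T F):
                        ○ open, literals {E=false, F=true}.
                      branch 1.2.1.2.2.2 (add T !C):
                        ○ open, literals {C=false, E=false}.
          branch 1.2.2 (add F C):
            T ((F || !F) || ((F || !C) && !E)): β-rule — branch into T (F || !F)  //  T ((F || !C) && !E).
              branch 1.2.2.1 (add T (F || !F)):
                T (F || !F): β-rule — branch into T F  //  T !F.
                  branch 1.2.2.1.1 (add T F):
                    ○ open, literals {C=false, F=true}.
                  branch 1.2.2.1.2 (add T !F):
                    ○ open, literals {C=false, F=false}.
              branch 1.2.2.2 (add T ((F || !C) && !E)):
                T ((F || !C) && !E): α-rule — add T (F || !C), T !E.
                T (F || !C): β-rule — branch into T F  //  T !C.
                  branch 1.2.2.2.1 (add T F):
                    ○ open, literals {C=false, E=false, F=true}.
                  branch 1.2.2.2.2 (add T !C):
                    ○ open, literals {C=false, E=false}.
  branch 2 (add F ((F || (!B || C)) == !B)):
    F ((F || (!B || C)) == !B): β-rule — branch into T (F || (!B || C)), F !B  //  F (F || (!B || C)), T !B.
      branch 2.1 (add T (F || (!B || C)), F !B):
        T (F || (!B || C)): β-rule — branch into T F  //  T (!B || C).
          branch 2.1.1 (add T F):
            ○ open, literals {B=true, F=true}.
          branch 2.1.2 (add T (!B || C)):
            T (!B || C): β-rule — branch into T !B  //  T C.
              branch 2.1.2.1 (add T !B):
                × closes — contains both B and !B.
              branch 2.1.2.2 (add T C):
                ○ open, literals {B=true, C=true}.
      branch 2.2 (add F (F || (!B || C)), T !B):
        F (F || (!B || C)): α-rule — add F F, F (!B || C).
        F (!B || C): α-rule — add F !B, F C.
        × closes — contains both B and !B.
3 branches closed, 14 open.
An open branch gives a satisfying assignment: A=false, F=true.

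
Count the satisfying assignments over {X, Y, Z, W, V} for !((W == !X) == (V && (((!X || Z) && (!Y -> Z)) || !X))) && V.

Initial set: {(!((W == !X) == (V && (((!X || Z) && (!Y -> Z)) || !X))) && V)}.
(!((W == !X) == (V && (((!X || Z) && (!Y -> Z)) || !X))) && V): α-rule — add !((W == !X) == (V && (((!X || Z) && (!Y -> Z)) || !X))), V.
!((W == !X) == (V && (((!X || Z) && (!Y -> Z)) || !X))): β-rule — branch into (W == !X), !(V && (((!X || Z) && (!Y -> Z)) || !X))  //  !(W == !X), (V && (((!X || Z) && (!Y -> Z)) || !X)).
  branch 1 (add (W == !X), !(V && (((!X || Z) && (!Y -> Z)) || !X))):
    (W == !X): β-rule — branch into W, !X  //  !W, !!X.
      branch 1.1 (add W, !X):
        !(V && (((!X || Z) && (!Y -> Z)) || !X)): β-rule — branch into !V  //  !(((!X || Z) && (!Y -> Z)) || !X).
          branch 1.1.1 (add !V):
            × closes — contains both V and !V.
          branch 1.1.2 (add !(((!X || Z) && (!Y -> Z)) || !X)):
            !(((!X || Z) && (!Y -> Z)) || !X): α-rule — add !((!X || Z) && (!Y -> Z)), !!X.
            × closes — contains both X and !X.
      branch 1.2 (add !W, !!X):
        !(V && (((!X || Z) && (!Y -> Z)) || !X)): β-rule — branch into !V  //  !(((!X || Z) && (!Y -> Z)) || !X).
          branch 1.2.1 (add !V):
            × closes — contains both V and !V.
          branch 1.2.2 (add !(((!X || Z) && (!Y -> Z)) || !X)):
            !(((!X || Z) && (!Y -> Z)) || !X): α-rule — add !((!X || Z) && (!Y -> Z)), !!X.
            !((!X || Z) && (!Y -> Z)): β-rule — branch into !(!X || Z)  //  !(!Y -> Z).
              branch 1.2.2.1 (add !(!X || Z)):
                !(!X || Z): α-rule — add !!X, !Z.
                ○ open, literals {V=true, W=false, X=true, Z=false}.
              branch 1.2.2.2 (add !(!Y -> Z)):
                !(!Y -> Z): α-rule — add !Y, !Z.
                ○ open, literals {V=true, W=false, X=true, Y=false, Z=false}.
  branch 2 (add !(W == !X), (V && (((!X || Z) && (!Y -> Z)) || !X))):
    (V && (((!X || Z) && (!Y -> Z)) || !X)): α-rule — add V, (((!X || Z) && (!Y -> Z)) || !X).
    !(W == !X): β-rule — branch into W, !!X  //  !W, !X.
      branch 2.1 (add W, !!X):
        (((!X || Z) && (!Y -> Z)) || !X): β-rule — branch into ((!X || Z) && (!Y -> Z))  //  !X.
          branch 2.1.1 (add ((!X || Z) && (!Y -> Z))):
            ((!X || Z) && (!Y -> Z)): α-rule — add (!X || Z), (!Y -> Z).
            (!X || Z): β-rule — branch into !X  //  Z.
              branch 2.1.1.1 (add !X):
                × closes — contains both X and !X.
              branch 2.1.1.2 (add Z):
                (!Y -> Z): β-rule — branch into !!Y  //  Z.
                  branch 2.1.1.2.1 (add !!Y):
                    ○ open, literals {V=true, W=true, X=true, Y=true, Z=true}.
                  branch 2.1.1.2.2 (add Z):
                    ○ open, literals {V=true, W=true, X=true, Z=true}.
          branch 2.1.2 (add !X):
            × closes — contains both X and !X.
      branch 2.2 (add !W, !X):
        (((!X || Z) && (!Y -> Z)) || !X): β-rule — branch into ((!X || Z) && (!Y -> Z))  //  !X.
          branch 2.2.1 (add ((!X || Z) && (!Y -> Z))):
            ((!X || Z) && (!Y -> Z)): α-rule — add (!X || Z), (!Y -> Z).
            (!X || Z): β-rule — branch into !X  //  Z.
              branch 2.2.1.1 (add !X):
                (!Y -> Z): β-rule — branch into !!Y  //  Z.
                  branch 2.2.1.1.1 (add !!Y):
                    ○ open, literals {V=true, W=false, X=false, Y=true}.
                  branch 2.2.1.1.2 (add Z):
                    ○ open, literals {V=true, W=false, X=false, Z=true}.
              branch 2.2.1.2 (add Z):
                (!Y -> Z): β-rule — branch into !!Y  //  Z.
                  branch 2.2.1.2.1 (add !!Y):
                    ○ open, literals {V=true, W=false, X=false, Y=true, Z=true}.
                  branch 2.2.1.2.2 (add Z):
                    ○ open, literals {V=true, W=false, X=false, Z=true}.
          branch 2.2.2 (add !X):
            ○ open, literals {V=true, W=false, X=false}.
5 branches closed, 9 open.
Each open branch fixes some atoms; the unmentioned ones are free. Counting distinct full assignments: branch {V=true, W=false, X=true, Z=false} (Y) contributes 2 new; branch {V=true, W=false, X=true, Y=false, Z=false} (none free) contributes 0 new; branch {V=true, W=true, X=true, Y=true, Z=true} (none free) contributes 1 new; branch {V=true, W=true, X=true, Z=true} (Y) contributes 1 new; branch {V=true, W=false, X=false, Y=true} (Z) contributes 2 new; branch {V=true, W=false, X=false, Z=true} (Y) contributes 1 new; branch {V=true, W=false, X=false, Y=true, Z=true} (none free) contributes 0 new; branch {V=true, W=false, X=false, Z=true} (Y) contributes 0 new; branch {V=true, W=false, X=false} (Y, Z) contributes 1 new. Total: 8.

8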